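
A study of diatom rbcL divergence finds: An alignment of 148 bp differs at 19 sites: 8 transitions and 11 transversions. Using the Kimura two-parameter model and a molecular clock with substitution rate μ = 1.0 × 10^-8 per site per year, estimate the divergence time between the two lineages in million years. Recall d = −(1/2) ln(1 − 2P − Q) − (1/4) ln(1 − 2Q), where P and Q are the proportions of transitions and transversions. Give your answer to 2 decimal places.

P = 8/148 ≈ 0.054054 and Q = 11/148 ≈ 0.074324.
Under the Kimura two-parameter model, d = −½ ln(1 − 2P − Q) − ¼ ln(1 − 2Q).
1 − 2P − Q = 0.817568, giving −½ ln(0.817568) = 0.100711.
1 − 2Q = 0.851352, giving −¼ ln(0.851352) = 0.040232.
d = 0.100711 + 0.040232 = 0.140943.
Under a molecular clock d = 2μt, so t = d/(2μ) = 0.140943 / (2 × 1.0 × 10^-8) = 7.05 million years.

7.05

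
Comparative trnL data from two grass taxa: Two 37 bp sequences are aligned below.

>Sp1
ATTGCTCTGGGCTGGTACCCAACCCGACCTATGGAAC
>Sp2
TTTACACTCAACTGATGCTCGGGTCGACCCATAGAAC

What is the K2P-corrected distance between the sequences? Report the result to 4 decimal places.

Of 37 sites, 11 differences are transitions and 4 are transversions, so P = 11/37 ≈ 0.297297 and Q = 4/37 ≈ 0.108108.
Under the Kimura two-parameter model, d = −½ ln(1 − 2P − Q) − ¼ ln(1 − 2Q).
1 − 2P − Q = 0.297298, giving −½ ln(0.297298) = 0.606510.
1 − 2Q = 0.783784, giving −¼ ln(0.783784) = 0.060905.
d = 0.606510 + 0.060905 = 0.667415.

0.6674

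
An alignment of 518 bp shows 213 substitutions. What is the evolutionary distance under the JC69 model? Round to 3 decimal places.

p = 213/518 ≈ 0.411197.
d = −(3/4) ln(1 − 4p/3) = −0.75 ln(1 − 0.548263) = −0.75 ln(0.451737)
  = −0.75 × (-0.794655) = 0.595991 substitutions/site.

0.596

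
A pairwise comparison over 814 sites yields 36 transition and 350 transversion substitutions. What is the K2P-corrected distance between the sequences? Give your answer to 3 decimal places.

P = 36/814 ≈ 0.044226 and Q = 350/814 ≈ 0.429975.
Under the Kimura two-parameter model, d = −½ ln(1 − 2P − Q) − ¼ ln(1 − 2Q).
1 − 2P − Q = 0.481573, giving −½ ln(0.481573) = 0.365349.
1 − 2Q = 0.14005, giving −¼ ln(0.14005) = 0.491439.
d = 0.365349 + 0.491439 = 0.856788.

0.857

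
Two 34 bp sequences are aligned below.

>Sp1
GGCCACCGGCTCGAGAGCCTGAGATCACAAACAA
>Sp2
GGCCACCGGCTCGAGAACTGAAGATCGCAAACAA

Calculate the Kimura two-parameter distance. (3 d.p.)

0.169

Of 34 sites, 4 differences are transitions and 1 are transversions, so P = 4/34 ≈ 0.117647 and Q = 1/34 ≈ 0.029412.
Under the Kimura two-parameter model, d = −½ ln(1 − 2P − Q) − ¼ ln(1 − 2Q).
1 − 2P − Q = 0.735294, giving −½ ln(0.735294) = 0.153742.
1 − 2Q = 0.941176, giving −¼ ln(0.941176) = 0.015156.
d = 0.153742 + 0.015156 = 0.168898.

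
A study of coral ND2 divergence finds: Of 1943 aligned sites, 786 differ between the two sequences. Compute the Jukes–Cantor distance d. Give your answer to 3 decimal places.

p = 786/1943 ≈ 0.404529.
d = −(3/4) ln(1 − 4p/3) = −0.75 ln(1 − 0.539372) = −0.75 ln(0.460628)
  = −0.75 × (-0.775165) = 0.581374 substitutions/site.

0.581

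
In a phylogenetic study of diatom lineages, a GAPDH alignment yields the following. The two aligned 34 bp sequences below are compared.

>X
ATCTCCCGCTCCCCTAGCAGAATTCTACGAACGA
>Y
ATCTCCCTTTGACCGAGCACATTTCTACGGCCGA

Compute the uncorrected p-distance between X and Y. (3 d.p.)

The sequences differ at 9 of 34 positions (sites 8, 9, 11, 12, 15, 20, 22, 30, 31).
p = 9/34 = 0.264705… ≈ 0.265 (to 3 d.p.).

0.265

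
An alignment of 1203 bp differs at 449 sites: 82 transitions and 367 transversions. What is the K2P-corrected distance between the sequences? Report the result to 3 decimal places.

P = 82/1203 ≈ 0.068163 and Q = 367/1203 ≈ 0.305071.
Under the Kimura two-parameter model, d = −½ ln(1 − 2P − Q) − ¼ ln(1 − 2Q).
1 − 2P − Q = 0.558603, giving −½ ln(0.558603) = 0.291158.
1 − 2Q = 0.389858, giving −¼ ln(0.389858) = 0.235493.
d = 0.291158 + 0.235493 = 0.526651.

0.527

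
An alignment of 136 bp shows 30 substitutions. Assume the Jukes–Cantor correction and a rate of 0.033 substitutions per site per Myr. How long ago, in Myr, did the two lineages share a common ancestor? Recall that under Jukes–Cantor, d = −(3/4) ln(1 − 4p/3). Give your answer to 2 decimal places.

3.96

p = 30/136 ≈ 0.220588.
d = −(3/4) ln(1 − 4p/3) = −0.75 ln(1 − 0.294117) = −0.75 ln(0.705883)
  = −0.75 × (-0.348306) = 0.261230 substitutions/site.
Under a molecular clock d = 2μt, so t = d/(2μ) = 0.261230 / (2 × 0.033) = 3.96 Myr.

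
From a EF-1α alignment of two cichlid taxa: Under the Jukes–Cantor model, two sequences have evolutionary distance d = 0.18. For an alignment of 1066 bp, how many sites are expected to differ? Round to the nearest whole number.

Invert JC69: p = (3/4)(1 − e^(−4d/3)) = 0.75 × (1 − e^(-0.24)) = 0.75 × (1 − 0.786628) = 0.160029.
Expected differing sites = pL ≈ 0.160029 × 1066 = 170.590914 ≈ 171.

171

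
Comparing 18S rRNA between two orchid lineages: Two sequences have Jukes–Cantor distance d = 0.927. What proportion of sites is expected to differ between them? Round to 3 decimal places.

0.532

p = (3/4)(1 − e^(−4d/3)) = 0.75 × (1 − e^(-1.236)) = 0.75 × (1 − 0.290544) = 0.532092.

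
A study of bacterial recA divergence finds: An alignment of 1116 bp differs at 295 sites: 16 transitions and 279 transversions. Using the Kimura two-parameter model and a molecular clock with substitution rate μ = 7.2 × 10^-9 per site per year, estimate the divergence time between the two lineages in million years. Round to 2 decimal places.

23.38

P = 16/1116 ≈ 0.014337 and Q = 279/1116 = 0.25.
Under the Kimura two-parameter model, d = −½ ln(1 − 2P − Q) − ¼ ln(1 − 2Q).
1 − 2P − Q = 0.721326, giving −½ ln(0.721326) = 0.163332.
1 − 2Q = 0.5, giving −¼ ln(0.5) = 0.173287.
d = 0.163332 + 0.173287 = 0.336619.
Under a molecular clock d = 2μt, so t = d/(2μ) = 0.336619 / (2 × 7.2 × 10^-9) = 23.38 million years.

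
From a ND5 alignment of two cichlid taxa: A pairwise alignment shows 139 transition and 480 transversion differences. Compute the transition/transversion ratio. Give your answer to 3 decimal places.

0.290

R = 139/480 = 0.289583… ≈ 0.290 (to 3 d.p.).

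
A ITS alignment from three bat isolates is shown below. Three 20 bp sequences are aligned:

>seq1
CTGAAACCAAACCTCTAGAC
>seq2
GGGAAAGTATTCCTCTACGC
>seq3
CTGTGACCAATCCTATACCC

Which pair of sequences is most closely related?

seq1–seq2: 8/20 differ, p = 0.400, d = 0.572.
seq1–seq3: 6/20 differ, p = 0.300, d = 0.383.
seq2–seq3: 9/20 differ, p = 0.450, d = 0.687.
The smallest distance is between seq1 and seq3.

seq1 and seq3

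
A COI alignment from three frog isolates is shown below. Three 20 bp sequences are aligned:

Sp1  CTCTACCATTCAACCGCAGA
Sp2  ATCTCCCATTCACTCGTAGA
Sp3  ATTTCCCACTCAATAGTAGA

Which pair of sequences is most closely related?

Sp2 and Sp3

Sp1–Sp2: 5/20 differ, p = 0.250, d = 0.304.
Sp1–Sp3: 7/20 differ, p = 0.350, d = 0.471.
Sp2–Sp3: 4/20 differ, p = 0.200, d = 0.233.
The smallest distance is between Sp2 and Sp3.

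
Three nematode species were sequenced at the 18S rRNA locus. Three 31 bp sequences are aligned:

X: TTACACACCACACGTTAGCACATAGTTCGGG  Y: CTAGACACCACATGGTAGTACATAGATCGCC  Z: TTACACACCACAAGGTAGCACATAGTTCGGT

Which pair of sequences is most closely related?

X and Z

X–Y: 8/31 differ, p = 0.258, d = 0.316.
X–Z: 3/31 differ, p = 0.097, d = 0.104.
Y–Z: 7/31 differ, p = 0.226, d = 0.269.
The smallest distance is between X and Z.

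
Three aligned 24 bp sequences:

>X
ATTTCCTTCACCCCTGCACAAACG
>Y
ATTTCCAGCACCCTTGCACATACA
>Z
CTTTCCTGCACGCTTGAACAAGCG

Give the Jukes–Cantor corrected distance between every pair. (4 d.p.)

d(X,Y) = 0.2441, d(X,Z) = 0.3041, d(Y,Z) = 0.3694

X–Y: 5/24 sites differ → p ≈ 0.208333, d = −0.75 ln(1 − 0.277777) = 0.244066 ≈ 0.2441.
X–Z: 6/24 sites differ → p = 0.25, d = −0.75 ln(1 − 0.333333) = 0.304098 ≈ 0.3041.
Y–Z: 7/24 sites differ → p ≈ 0.291667, d = −0.75 ln(1 − 0.388889) = 0.369358 ≈ 0.3694.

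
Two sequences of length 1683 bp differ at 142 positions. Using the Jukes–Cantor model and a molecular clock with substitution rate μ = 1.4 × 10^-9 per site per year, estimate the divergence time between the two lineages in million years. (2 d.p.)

p = 142/1683 ≈ 0.084373.
d = −(3/4) ln(1 − 4p/3) = −0.75 ln(1 − 0.112497) = −0.75 ln(0.887503)
  = −0.75 × (-0.119343) = 0.089507 substitutions/site.
Under a molecular clock d = 2μt, so t = d/(2μ) = 0.089507 / (2 × 1.4 × 10^-9) = 31.97 million years.

31.97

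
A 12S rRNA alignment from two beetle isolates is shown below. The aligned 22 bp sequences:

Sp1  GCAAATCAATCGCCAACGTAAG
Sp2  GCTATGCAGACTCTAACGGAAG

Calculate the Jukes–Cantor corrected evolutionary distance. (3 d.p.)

0.497

The sequences differ at 8 of 22 sites (3, 5, 6, 9, 10, 12, 14, 19), so p = 8/22 ≈ 0.363636.
d = −(3/4) ln(1 − 4p/3) = −0.75 ln(1 − 0.484848) = −0.75 ln(0.515152)
  = −0.75 × (-0.663293) = 0.497470 substitutions/site.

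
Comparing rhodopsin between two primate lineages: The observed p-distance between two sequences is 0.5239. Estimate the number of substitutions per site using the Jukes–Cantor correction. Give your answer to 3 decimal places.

d = −(3/4) ln(1 − 4p/3) = −0.75 ln(1 − 0.698533) = −0.75 ln(0.301467)
  = −0.75 × (-1.199095) = 0.899321 substitutions/site.

0.899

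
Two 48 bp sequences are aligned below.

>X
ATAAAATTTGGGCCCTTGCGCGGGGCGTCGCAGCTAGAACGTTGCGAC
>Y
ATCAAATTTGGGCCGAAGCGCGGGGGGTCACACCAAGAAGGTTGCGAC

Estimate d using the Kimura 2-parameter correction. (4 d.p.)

Of 48 sites, 1 differences are transitions and 8 are transversions, so P = 1/48 ≈ 0.020833 and Q = 8/48 ≈ 0.166667.
Under the Kimura two-parameter model, d = −½ ln(1 − 2P − Q) − ¼ ln(1 − 2Q).
1 − 2P − Q = 0.791667, giving −½ ln(0.791667) = 0.116807.
1 − 2Q = 0.666666, giving −¼ ln(0.666666) = 0.101367.
d = 0.116807 + 0.101367 = 0.218174.

0.2182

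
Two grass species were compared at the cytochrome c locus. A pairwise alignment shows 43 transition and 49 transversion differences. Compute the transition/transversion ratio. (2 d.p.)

0.88

R = 43/49 = 0.877551… ≈ 0.88 (to 2 d.p.).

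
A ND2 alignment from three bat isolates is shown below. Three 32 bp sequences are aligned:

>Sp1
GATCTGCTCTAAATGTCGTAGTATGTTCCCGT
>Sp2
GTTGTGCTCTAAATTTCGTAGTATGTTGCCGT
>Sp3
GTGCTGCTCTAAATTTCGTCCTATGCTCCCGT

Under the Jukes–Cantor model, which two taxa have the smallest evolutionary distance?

Sp1–Sp2: 4/32 differ, p = 0.125, d = 0.137.
Sp1–Sp3: 6/32 differ, p = 0.188, d = 0.216.
Sp2–Sp3: 6/32 differ, p = 0.188, d = 0.216.
The smallest distance is between Sp1 and Sp2.

Sp1 and Sp2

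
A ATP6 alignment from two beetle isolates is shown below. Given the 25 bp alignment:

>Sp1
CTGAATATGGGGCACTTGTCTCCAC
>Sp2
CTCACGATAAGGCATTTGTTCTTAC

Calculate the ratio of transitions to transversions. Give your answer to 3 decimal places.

Transitions are A↔G and C↔T; transversions are all other mismatches.
Transitions: 7. Transversions: 3.
R = 7/3 = 2.333333… ≈ 2.333 (to 3 d.p.).

2.333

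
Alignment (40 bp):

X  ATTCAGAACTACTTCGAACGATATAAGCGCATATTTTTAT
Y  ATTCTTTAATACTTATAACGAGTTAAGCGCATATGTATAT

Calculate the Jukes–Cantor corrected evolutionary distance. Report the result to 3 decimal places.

0.304

The sequences differ at 10 of 40 sites (5, 6, 7, 9, 15, 16, 22, 23, 35, 37), so p = 10/40 = 0.25.
d = −(3/4) ln(1 − 4p/3) = −0.75 ln(1 − 0.333333) = −0.75 ln(0.666667)
  = −0.75 × (-0.405465) = 0.304099 substitutions/site.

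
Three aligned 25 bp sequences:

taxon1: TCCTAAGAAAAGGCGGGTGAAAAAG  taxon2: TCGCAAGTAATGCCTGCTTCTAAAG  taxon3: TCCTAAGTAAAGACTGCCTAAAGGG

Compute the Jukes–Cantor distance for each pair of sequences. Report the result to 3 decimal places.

taxon1–taxon2: 10/25 sites differ → p = 0.4, d = −0.75 ln(1 − 0.533333) = 0.571605 ≈ 0.572.
taxon1–taxon3: 8/25 sites differ → p = 0.32, d = −0.75 ln(1 − 0.426667) = 0.417216 ≈ 0.417.
taxon2–taxon3: 9/25 sites differ → p = 0.36, d = −0.75 ln(1 − 0.48) = 0.490445 ≈ 0.490.

d(taxon1,taxon2) = 0.572, d(taxon1,taxon3) = 0.417, d(taxon2,taxon3) = 0.490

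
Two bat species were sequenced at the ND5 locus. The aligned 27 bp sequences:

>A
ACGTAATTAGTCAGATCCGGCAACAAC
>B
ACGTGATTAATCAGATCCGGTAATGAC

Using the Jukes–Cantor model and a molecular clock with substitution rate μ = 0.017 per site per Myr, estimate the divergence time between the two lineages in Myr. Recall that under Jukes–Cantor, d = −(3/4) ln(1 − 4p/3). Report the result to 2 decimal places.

The sequences differ at 5 of 27 sites (5, 10, 21, 24, 25), so p = 5/27 ≈ 0.185185.
d = −(3/4) ln(1 − 4p/3) = −0.75 ln(1 − 0.246913) = −0.75 ln(0.753087)
  = −0.75 × (-0.283575) = 0.212681 substitutions/site.
Under a molecular clock d = 2μt, so t = d/(2μ) = 0.212681 / (2 × 0.017) = 6.26 Myr.

6.26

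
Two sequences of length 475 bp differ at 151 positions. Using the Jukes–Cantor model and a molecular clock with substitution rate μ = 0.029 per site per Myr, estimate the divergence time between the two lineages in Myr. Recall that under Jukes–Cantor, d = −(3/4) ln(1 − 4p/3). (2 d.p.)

p = 151/475 ≈ 0.317895.
d = −(3/4) ln(1 − 4p/3) = −0.75 ln(1 − 0.42386) = −0.75 ln(0.57614)
  = −0.75 × (-0.551405) = 0.413554 substitutions/site.
Under a molecular clock d = 2μt, so t = d/(2μ) = 0.413554 / (2 × 0.029) = 7.13 Myr.

7.13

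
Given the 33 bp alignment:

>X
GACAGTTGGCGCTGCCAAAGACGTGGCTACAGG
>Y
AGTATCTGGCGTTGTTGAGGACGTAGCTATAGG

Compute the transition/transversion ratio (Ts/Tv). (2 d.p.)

11.00

Transitions are A↔G and C↔T; transversions are all other mismatches.
Transitions: 11. Transversions: 1.
R = 11/1 = 11.00.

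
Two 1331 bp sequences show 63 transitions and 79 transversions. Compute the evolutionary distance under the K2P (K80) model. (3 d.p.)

0.115

P = 63/1331 ≈ 0.047333 and Q = 79/1331 ≈ 0.059354.
Under the Kimura two-parameter model, d = −½ ln(1 − 2P − Q) − ¼ ln(1 − 2Q).
1 − 2P − Q = 0.84598, giving −½ ln(0.84598) = 0.083630.
1 − 2Q = 0.881292, giving −¼ ln(0.881292) = 0.031592.
d = 0.083630 + 0.031592 = 0.115222.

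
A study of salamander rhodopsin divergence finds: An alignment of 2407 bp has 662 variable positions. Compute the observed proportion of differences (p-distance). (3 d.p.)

0.275

p = 662/2407 = 0.275031… ≈ 0.275 (to 3 d.p.).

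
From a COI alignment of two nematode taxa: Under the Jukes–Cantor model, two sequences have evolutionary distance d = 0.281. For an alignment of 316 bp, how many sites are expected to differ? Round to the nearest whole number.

74

Invert JC69: p = (3/4)(1 − e^(−4d/3)) = 0.75 × (1 − e^(-0.374667)) = 0.75 × (1 − 0.687518) = 0.234362.
Expected differing sites = pL ≈ 0.234362 × 316 = 74.058392 ≈ 74.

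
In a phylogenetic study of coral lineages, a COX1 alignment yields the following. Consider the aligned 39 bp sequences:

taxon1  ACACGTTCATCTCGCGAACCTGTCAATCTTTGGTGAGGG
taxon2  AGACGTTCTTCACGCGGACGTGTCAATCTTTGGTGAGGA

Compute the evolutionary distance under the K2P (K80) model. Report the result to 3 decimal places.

0.172

Of 39 sites, 2 differences are transitions and 4 are transversions, so P = 2/39 ≈ 0.051282 and Q = 4/39 ≈ 0.102564.
Under the Kimura two-parameter model, d = −½ ln(1 − 2P − Q) − ¼ ln(1 − 2Q).
1 − 2P − Q = 0.794872, giving −½ ln(0.794872) = 0.114787.
1 − 2Q = 0.794872, giving −¼ ln(0.794872) = 0.057394.
d = 0.114787 + 0.057394 = 0.172181.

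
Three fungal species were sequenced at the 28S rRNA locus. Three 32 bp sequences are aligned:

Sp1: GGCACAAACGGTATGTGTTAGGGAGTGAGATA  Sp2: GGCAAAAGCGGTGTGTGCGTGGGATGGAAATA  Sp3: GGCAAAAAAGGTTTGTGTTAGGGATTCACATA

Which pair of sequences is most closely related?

Sp1 and Sp3

Sp1–Sp2: 9/32 differ, p = 0.281, d = 0.353.
Sp1–Sp3: 6/32 differ, p = 0.188, d = 0.216.
Sp2–Sp3: 9/32 differ, p = 0.281, d = 0.353.
The smallest distance is between Sp1 and Sp3.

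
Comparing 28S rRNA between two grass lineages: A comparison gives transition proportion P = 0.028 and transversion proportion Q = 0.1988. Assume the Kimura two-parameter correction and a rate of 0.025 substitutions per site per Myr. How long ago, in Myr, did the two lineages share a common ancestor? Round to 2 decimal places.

5.48

Under the Kimura two-parameter model, d = −½ ln(1 − 2P − Q) − ¼ ln(1 − 2Q).
1 − 2P − Q = 0.7452, giving −½ ln(0.7452) = 0.147051.
1 − 2Q = 0.6024, giving −¼ ln(0.6024) = 0.126708.
d = 0.147051 + 0.126708 = 0.273759.
Under a molecular clock d = 2μt, so t = d/(2μ) = 0.273759 / (2 × 0.025) = 5.48 Myr.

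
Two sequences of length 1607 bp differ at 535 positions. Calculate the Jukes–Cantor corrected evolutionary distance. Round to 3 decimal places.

0.440

p = 535/1607 ≈ 0.332918.
d = −(3/4) ln(1 − 4p/3) = −0.75 ln(1 − 0.443891) = −0.75 ln(0.556109)
  = −0.75 × (-0.586791) = 0.440093 substitutions/site.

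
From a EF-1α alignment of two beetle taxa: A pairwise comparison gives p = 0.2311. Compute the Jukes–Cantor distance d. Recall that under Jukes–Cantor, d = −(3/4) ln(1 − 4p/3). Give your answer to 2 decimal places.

0.28

d = −(3/4) ln(1 − 4p/3) = −0.75 ln(1 − 0.308133) = −0.75 ln(0.691867)
  = −0.75 × (-0.368362) = 0.276272 substitutions/site.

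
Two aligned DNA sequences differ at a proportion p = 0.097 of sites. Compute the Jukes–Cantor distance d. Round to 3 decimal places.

0.104

d = −(3/4) ln(1 − 4p/3) = −0.75 ln(1 − 0.129333) = −0.75 ln(0.870667)
  = −0.75 × (-0.138496) = 0.103872 substitutions/site.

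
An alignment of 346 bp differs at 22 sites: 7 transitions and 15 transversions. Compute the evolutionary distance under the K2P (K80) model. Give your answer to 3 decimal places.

P = 7/346 ≈ 0.020231 and Q = 15/346 ≈ 0.043353.
Under the Kimura two-parameter model, d = −½ ln(1 − 2P − Q) − ¼ ln(1 − 2Q).
1 − 2P − Q = 0.916185, giving −½ ln(0.916185) = 0.043768.
1 − 2Q = 0.913294, giving −¼ ln(0.913294) = 0.022674.
d = 0.043768 + 0.022674 = 0.066442.

0.066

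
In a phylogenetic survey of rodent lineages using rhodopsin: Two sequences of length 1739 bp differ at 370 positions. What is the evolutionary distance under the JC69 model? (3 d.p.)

0.250

p = 370/1739 ≈ 0.212766.
d = −(3/4) ln(1 − 4p/3) = −0.75 ln(1 − 0.283688) = −0.75 ln(0.716312)
  = −0.75 × (-0.333639) = 0.250229 substitutions/site.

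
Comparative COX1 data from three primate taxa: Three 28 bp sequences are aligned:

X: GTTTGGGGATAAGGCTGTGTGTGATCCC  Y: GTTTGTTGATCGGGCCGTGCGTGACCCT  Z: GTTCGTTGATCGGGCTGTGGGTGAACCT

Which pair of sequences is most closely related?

X–Y: 8/28 differ, p = 0.286, d = 0.360.
X–Z: 8/28 differ, p = 0.286, d = 0.360.
Y–Z: 4/28 differ, p = 0.143, d = 0.158.
The smallest distance is between Y and Z.

Y and Z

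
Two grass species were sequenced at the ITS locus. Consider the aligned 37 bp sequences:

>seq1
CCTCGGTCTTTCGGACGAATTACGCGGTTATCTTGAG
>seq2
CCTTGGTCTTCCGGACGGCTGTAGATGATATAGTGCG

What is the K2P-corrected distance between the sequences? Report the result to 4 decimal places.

0.4776

Of 37 sites, 3 differences are transitions and 10 are transversions, so P = 3/37 ≈ 0.081081 and Q = 10/37 ≈ 0.27027.
Under the Kimura two-parameter model, d = −½ ln(1 − 2P − Q) − ¼ ln(1 − 2Q).
1 − 2P − Q = 0.567568, giving −½ ln(0.567568) = 0.283197.
1 − 2Q = 0.45946, giving −¼ ln(0.45946) = 0.194426.
d = 0.283197 + 0.194426 = 0.477623.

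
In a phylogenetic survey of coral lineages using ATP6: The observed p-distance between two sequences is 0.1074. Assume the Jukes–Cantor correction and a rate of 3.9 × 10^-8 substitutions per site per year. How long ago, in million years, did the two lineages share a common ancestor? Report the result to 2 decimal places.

1.49

d = −(3/4) ln(1 − 4p/3) = −0.75 ln(1 − 0.1432) = −0.75 ln(0.8568)
  = −0.75 × (-0.154551) = 0.115913 substitutions/site.
Under a molecular clock d = 2μt, so t = d/(2μ) = 0.115913 / (2 × 3.9 × 10^-8) = 1.49 million years.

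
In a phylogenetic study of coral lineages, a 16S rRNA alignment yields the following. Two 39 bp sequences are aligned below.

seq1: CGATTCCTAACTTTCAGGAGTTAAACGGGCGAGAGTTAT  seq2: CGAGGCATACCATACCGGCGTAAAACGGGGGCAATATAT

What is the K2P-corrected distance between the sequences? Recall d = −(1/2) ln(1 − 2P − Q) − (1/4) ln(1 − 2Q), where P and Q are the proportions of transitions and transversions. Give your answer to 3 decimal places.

Of 39 sites, 1 differences are transitions and 13 are transversions, so P = 1/39 ≈ 0.025641 and Q = 13/39 ≈ 0.333333.
Under the Kimura two-parameter model, d = −½ ln(1 − 2P − Q) − ¼ ln(1 − 2Q).
1 − 2P − Q = 0.615385, giving −½ ln(0.615385) = 0.242754.
1 − 2Q = 0.333334, giving −¼ ln(0.333334) = 0.274653.
d = 0.242754 + 0.274653 = 0.517407.

0.517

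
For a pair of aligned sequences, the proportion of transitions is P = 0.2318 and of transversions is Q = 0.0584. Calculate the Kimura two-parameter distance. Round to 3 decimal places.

Under the Kimura two-parameter model, d = −½ ln(1 − 2P − Q) − ¼ ln(1 − 2Q).
1 − 2P − Q = 0.478, giving −½ ln(0.478) = 0.369072.
1 − 2Q = 0.8832, giving −¼ ln(0.8832) = 0.031051.
d = 0.369072 + 0.031051 = 0.400123.

0.400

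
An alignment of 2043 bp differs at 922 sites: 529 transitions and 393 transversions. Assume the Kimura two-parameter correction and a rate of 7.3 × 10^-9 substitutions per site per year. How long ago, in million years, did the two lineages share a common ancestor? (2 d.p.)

P = 529/2043 ≈ 0.258933 and Q = 393/2043 ≈ 0.192364.
Under the Kimura two-parameter model, d = −½ ln(1 − 2P − Q) − ¼ ln(1 − 2Q).
1 − 2P − Q = 0.28977, giving −½ ln(0.28977) = 0.619334.
1 − 2Q = 0.615272, giving −¼ ln(0.615272) = 0.121423.
d = 0.619334 + 0.121423 = 0.740757.
Under a molecular clock d = 2μt, so t = d/(2μ) = 0.740757 / (2 × 7.3 × 10^-9) = 50.74 million years.

50.74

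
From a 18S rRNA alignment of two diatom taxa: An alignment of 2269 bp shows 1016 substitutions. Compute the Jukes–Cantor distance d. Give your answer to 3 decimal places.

p = 1016/2269 ≈ 0.447774.
d = −(3/4) ln(1 − 4p/3) = −0.75 ln(1 − 0.597032) = −0.75 ln(0.402968)
  = −0.75 × (-0.908898) = 0.681674 substitutions/site.

0.682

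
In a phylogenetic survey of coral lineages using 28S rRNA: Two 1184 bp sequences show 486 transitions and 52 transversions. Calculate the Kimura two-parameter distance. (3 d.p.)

1.024

P = 486/1184 ≈ 0.410473 and Q = 52/1184 ≈ 0.043919.
Under the Kimura two-parameter model, d = −½ ln(1 − 2P − Q) − ¼ ln(1 − 2Q).
1 − 2P − Q = 0.135135, giving −½ ln(0.135135) = 1.000741.
1 − 2Q = 0.912162, giving −¼ ln(0.912162) = 0.022984.
d = 1.000741 + 0.022984 = 1.023725.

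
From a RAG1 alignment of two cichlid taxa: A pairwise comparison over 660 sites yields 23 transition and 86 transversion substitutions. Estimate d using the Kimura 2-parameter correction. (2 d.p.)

P = 23/660 ≈ 0.034848 and Q = 86/660 ≈ 0.130303.
Under the Kimura two-parameter model, d = −½ ln(1 − 2P − Q) − ¼ ln(1 − 2Q).
1 − 2P − Q = 0.800001, giving −½ ln(0.800001) = 0.111571.
1 − 2Q = 0.739394, giving −¼ ln(0.739394) = 0.075481.
d = 0.111571 + 0.075481 = 0.187052.

0.19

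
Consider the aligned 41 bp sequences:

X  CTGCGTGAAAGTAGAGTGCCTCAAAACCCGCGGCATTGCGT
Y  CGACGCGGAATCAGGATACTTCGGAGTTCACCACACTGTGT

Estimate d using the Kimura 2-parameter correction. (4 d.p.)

1.2032

Of 41 sites, 17 differences are transitions and 3 are transversions, so P = 17/41 ≈ 0.414634 and Q = 3/41 ≈ 0.073171.
Under the Kimura two-parameter model, d = −½ ln(1 − 2P − Q) − ¼ ln(1 − 2Q).
1 − 2P − Q = 0.097561, giving −½ ln(0.097561) = 1.163639.
1 − 2Q = 0.853658, giving −¼ ln(0.853658) = 0.039556.
d = 1.163639 + 0.039556 = 1.203195.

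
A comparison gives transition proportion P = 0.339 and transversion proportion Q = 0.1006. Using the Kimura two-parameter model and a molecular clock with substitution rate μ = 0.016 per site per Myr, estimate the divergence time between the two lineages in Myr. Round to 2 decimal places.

Under the Kimura two-parameter model, d = −½ ln(1 − 2P − Q) − ¼ ln(1 − 2Q).
1 − 2P − Q = 0.2214, giving −½ ln(0.2214) = 0.753892.
1 − 2Q = 0.7988, giving −¼ ln(0.7988) = 0.056161.
d = 0.753892 + 0.056161 = 0.810053.
Under a molecular clock d = 2μt, so t = d/(2μ) = 0.810053 / (2 × 0.016) = 25.31 Myr.

25.31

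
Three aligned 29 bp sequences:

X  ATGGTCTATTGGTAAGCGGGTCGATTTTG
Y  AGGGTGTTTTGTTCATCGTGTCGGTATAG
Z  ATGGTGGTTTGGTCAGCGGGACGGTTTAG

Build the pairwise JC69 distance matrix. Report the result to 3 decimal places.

X–Y: 10/29 sites differ → p ≈ 0.344828, d = −0.75 ln(1 − 0.459771) = 0.461822 ≈ 0.462.
X–Z: 7/29 sites differ → p ≈ 0.241379, d = −0.75 ln(1 − 0.321839) = 0.291278 ≈ 0.291.
Y–Z: 7/29 sites differ → p ≈ 0.241379, d = −0.75 ln(1 − 0.321839) = 0.291278 ≈ 0.291.

d(X,Y) = 0.462, d(X,Z) = 0.291, d(Y,Z) = 0.291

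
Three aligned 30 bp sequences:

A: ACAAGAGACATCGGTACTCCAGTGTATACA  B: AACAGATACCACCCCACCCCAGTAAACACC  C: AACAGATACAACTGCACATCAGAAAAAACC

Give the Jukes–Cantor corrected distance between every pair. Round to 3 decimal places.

A–B: 13/30 sites differ → p ≈ 0.433333, d = −0.75 ln(1 − 0.577777) = 0.646666 ≈ 0.647.
A–C: 13/30 sites differ → p ≈ 0.433333, d = −0.75 ln(1 − 0.577777) = 0.646666 ≈ 0.647.
B–C: 7/30 sites differ → p ≈ 0.233333, d = −0.75 ln(1 − 0.311111) = 0.279506 ≈ 0.280.

d(A,B) = 0.647, d(A,C) = 0.647, d(B,C) = 0.280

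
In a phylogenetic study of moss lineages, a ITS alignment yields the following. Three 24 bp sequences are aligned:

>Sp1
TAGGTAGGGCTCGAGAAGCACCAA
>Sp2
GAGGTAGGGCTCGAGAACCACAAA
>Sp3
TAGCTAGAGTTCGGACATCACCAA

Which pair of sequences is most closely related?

Sp1 and Sp2

Sp1–Sp2: 3/24 differ, p = 0.125, d = 0.137.
Sp1–Sp3: 7/24 differ, p = 0.292, d = 0.369.
Sp2–Sp3: 9/24 differ, p = 0.375, d = 0.520.
The smallest distance is between Sp1 and Sp2.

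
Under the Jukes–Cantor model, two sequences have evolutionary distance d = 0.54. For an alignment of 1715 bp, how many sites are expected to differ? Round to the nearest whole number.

Invert JC69: p = (3/4)(1 − e^(−4d/3)) = 0.75 × (1 − e^(-0.72)) = 0.75 × (1 − 0.486752) = 0.384936.
Expected differing sites = pL ≈ 0.384936 × 1715 = 660.16524 ≈ 660.

660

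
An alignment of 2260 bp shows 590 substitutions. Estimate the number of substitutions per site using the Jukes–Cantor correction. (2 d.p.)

0.32

p = 590/2260 ≈ 0.261062.
d = −(3/4) ln(1 − 4p/3) = −0.75 ln(1 − 0.348083) = −0.75 ln(0.651917)
  = −0.75 × (-0.427838) = 0.320879 substitutions/site.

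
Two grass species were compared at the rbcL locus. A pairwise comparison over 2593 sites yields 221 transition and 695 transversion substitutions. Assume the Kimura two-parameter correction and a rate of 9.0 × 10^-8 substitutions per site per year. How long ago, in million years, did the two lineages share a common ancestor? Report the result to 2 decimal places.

P = 221/2593 ≈ 0.085229 and Q = 695/2593 ≈ 0.268029.
Under the Kimura two-parameter model, d = −½ ln(1 − 2P − Q) − ¼ ln(1 − 2Q).
1 − 2P − Q = 0.561513, giving −½ ln(0.561513) = 0.288560.
1 − 2Q = 0.463942, giving −¼ ln(0.463942) = 0.191999.
d = 0.288560 + 0.191999 = 0.480559.
Under a molecular clock d = 2μt, so t = d/(2μ) = 0.480559 / (2 × 9.0 × 10^-8) = 2.67 million years.

2.67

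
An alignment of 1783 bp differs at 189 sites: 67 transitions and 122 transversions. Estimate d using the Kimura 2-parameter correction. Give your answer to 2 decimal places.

0.11

P = 67/1783 ≈ 0.037577 and Q = 122/1783 ≈ 0.068424.
Under the Kimura two-parameter model, d = −½ ln(1 − 2P − Q) − ¼ ln(1 − 2Q).
1 − 2P − Q = 0.856422, giving −½ ln(0.856422) = 0.077496.
1 − 2Q = 0.863152, giving −¼ ln(0.863152) = 0.036791.
d = 0.077496 + 0.036791 = 0.114287.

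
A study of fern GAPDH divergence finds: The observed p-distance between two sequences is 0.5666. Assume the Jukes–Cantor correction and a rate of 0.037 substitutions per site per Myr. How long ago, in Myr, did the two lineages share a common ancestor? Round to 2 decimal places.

d = −(3/4) ln(1 − 4p/3) = −0.75 ln(1 − 0.755467) = −0.75 ln(0.244533)
  = −0.75 × (-1.408405) = 1.056304 substitutions/site.
Under a molecular clock d = 2μt, so t = d/(2μ) = 1.056304 / (2 × 0.037) = 14.27 Myr.

14.27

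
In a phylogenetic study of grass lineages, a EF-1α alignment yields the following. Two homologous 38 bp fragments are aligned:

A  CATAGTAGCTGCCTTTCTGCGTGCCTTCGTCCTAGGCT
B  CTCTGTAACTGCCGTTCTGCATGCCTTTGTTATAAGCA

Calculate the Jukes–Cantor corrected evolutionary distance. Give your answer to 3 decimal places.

The sequences differ at 11 of 38 sites, so p = 11/38 ≈ 0.289474.
d = −(3/4) ln(1 − 4p/3) = −0.75 ln(1 − 0.385965) = −0.75 ln(0.614035)
  = −0.75 × (-0.487703) = 0.365777 substitutions/site.

0.366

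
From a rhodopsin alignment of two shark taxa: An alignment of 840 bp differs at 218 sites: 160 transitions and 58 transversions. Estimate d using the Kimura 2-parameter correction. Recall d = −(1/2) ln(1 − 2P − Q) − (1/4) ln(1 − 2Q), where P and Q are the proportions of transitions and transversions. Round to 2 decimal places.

P = 160/840 ≈ 0.190476 and Q = 58/840 ≈ 0.069048.
Under the Kimura two-parameter model, d = −½ ln(1 − 2P − Q) − ¼ ln(1 − 2Q).
1 − 2P − Q = 0.55, giving −½ ln(0.55) = 0.298919.
1 − 2Q = 0.861904, giving −¼ ln(0.861904) = 0.037153.
d = 0.298919 + 0.037153 = 0.336072.

0.34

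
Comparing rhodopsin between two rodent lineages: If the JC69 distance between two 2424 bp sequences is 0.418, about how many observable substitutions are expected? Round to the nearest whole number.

777

Invert JC69: p = (3/4)(1 − e^(−4d/3)) = 0.75 × (1 − e^(-0.557333)) = 0.75 × (1 − 0.572735) = 0.320449.
Expected differing sites = pL ≈ 0.320449 × 2424 = 776.768376 ≈ 777.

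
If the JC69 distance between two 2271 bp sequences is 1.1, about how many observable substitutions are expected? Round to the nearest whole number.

1310

Invert JC69: p = (3/4)(1 − e^(−4d/3)) = 0.75 × (1 − e^(-1.466667)) = 0.75 × (1 − 0.230693) = 0.576980.
Expected differing sites = pL ≈ 0.576980 × 2271 = 1310.32158 ≈ 1310.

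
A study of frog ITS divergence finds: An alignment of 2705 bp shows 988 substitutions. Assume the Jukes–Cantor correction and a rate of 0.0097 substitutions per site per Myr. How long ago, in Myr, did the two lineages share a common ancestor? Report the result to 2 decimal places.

p = 988/2705 ≈ 0.36525.
d = −(3/4) ln(1 − 4p/3) = −0.75 ln(1 − 0.487) = −0.75 ln(0.513)
  = −0.75 × (-0.667479) = 0.500609 substitutions/site.
Under a molecular clock d = 2μt, so t = d/(2μ) = 0.500609 / (2 × 0.0097) = 25.80 Myr.

25.80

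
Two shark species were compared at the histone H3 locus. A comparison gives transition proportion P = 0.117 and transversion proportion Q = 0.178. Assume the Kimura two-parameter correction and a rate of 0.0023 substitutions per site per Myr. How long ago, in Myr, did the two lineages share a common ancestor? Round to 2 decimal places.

Under the Kimura two-parameter model, d = −½ ln(1 − 2P − Q) − ¼ ln(1 − 2Q).
1 − 2P − Q = 0.588, giving −½ ln(0.588) = 0.265514.
1 − 2Q = 0.644, giving −¼ ln(0.644) = 0.110014.
d = 0.265514 + 0.110014 = 0.375528.
Under a molecular clock d = 2μt, so t = d/(2μ) = 0.375528 / (2 × 0.0023) = 81.64 Myr.

81.64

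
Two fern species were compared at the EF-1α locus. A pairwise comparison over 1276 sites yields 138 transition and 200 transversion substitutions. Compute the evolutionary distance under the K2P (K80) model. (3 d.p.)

0.327

P = 138/1276 ≈ 0.10815 and Q = 200/1276 ≈ 0.15674.
Under the Kimura two-parameter model, d = −½ ln(1 − 2P − Q) − ¼ ln(1 − 2Q).
1 − 2P − Q = 0.62696, giving −½ ln(0.62696) = 0.233436.
1 − 2Q = 0.68652, giving −¼ ln(0.68652) = 0.094030.
d = 0.233436 + 0.094030 = 0.327466.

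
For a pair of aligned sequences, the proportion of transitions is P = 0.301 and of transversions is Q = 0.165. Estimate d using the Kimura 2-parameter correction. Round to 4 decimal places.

Under the Kimura two-parameter model, d = −½ ln(1 − 2P − Q) − ¼ ln(1 − 2Q).
1 − 2P − Q = 0.233, giving −½ ln(0.233) = 0.728358.
1 − 2Q = 0.67, giving −¼ ln(0.67) = 0.100119.
d = 0.728358 + 0.100119 = 0.828477.

0.8285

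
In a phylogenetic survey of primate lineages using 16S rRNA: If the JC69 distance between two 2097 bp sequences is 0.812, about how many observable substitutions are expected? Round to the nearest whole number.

1040

Invert JC69: p = (3/4)(1 − e^(−4d/3)) = 0.75 × (1 − e^(-1.082667)) = 0.75 × (1 − 0.338691) = 0.495982.
Expected differing sites = pL ≈ 0.495982 × 2097 = 1040.074254 ≈ 1040.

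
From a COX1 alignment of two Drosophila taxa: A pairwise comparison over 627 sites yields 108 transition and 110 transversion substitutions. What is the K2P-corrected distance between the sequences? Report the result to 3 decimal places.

P = 108/627 ≈ 0.172249 and Q = 110/627 ≈ 0.175439.
Under the Kimura two-parameter model, d = −½ ln(1 − 2P − Q) − ¼ ln(1 − 2Q).
1 − 2P − Q = 0.480063, giving −½ ln(0.480063) = 0.366919.
1 − 2Q = 0.649122, giving −¼ ln(0.649122) = 0.108034.
d = 0.366919 + 0.108034 = 0.474953.

0.475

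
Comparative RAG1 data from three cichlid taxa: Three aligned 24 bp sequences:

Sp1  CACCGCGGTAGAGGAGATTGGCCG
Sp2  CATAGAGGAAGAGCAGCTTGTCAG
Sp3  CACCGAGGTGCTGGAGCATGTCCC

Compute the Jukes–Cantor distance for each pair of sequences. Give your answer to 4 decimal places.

Sp1–Sp2: 8/24 sites differ → p ≈ 0.333333, d = −0.75 ln(1 − 0.444444) = 0.440839 ≈ 0.4408.
Sp1–Sp3: 8/24 sites differ → p ≈ 0.333333, d = −0.75 ln(1 − 0.444444) = 0.440839 ≈ 0.4408.
Sp2–Sp3: 10/24 sites differ → p ≈ 0.416667, d = −0.75 ln(1 − 0.555556) = 0.608198 ≈ 0.6082.

d(Sp1,Sp2) = 0.4408, d(Sp1,Sp3) = 0.4408, d(Sp2,Sp3) = 0.6082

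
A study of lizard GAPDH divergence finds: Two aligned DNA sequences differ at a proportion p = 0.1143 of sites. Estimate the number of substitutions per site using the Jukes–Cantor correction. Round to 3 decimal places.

d = −(3/4) ln(1 − 4p/3) = −0.75 ln(1 − 0.1524) = −0.75 ln(0.8476)
  = −0.75 × (-0.165346) = 0.124010 substitutions/site.

0.124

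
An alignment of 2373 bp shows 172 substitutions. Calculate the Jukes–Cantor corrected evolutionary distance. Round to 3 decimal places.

p = 172/2373 ≈ 0.072482.
d = −(3/4) ln(1 − 4p/3) = −0.75 ln(1 − 0.096643) = −0.75 ln(0.903357)
  = −0.75 × (-0.101637) = 0.076228 substitutions/site.

0.076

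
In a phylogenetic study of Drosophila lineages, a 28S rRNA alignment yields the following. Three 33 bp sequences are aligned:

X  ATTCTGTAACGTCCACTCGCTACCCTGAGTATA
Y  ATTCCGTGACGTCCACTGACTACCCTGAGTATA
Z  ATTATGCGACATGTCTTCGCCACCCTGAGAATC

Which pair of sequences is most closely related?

X–Y: 4/33 differ, p = 0.121, d = 0.132.
X–Z: 11/33 differ, p = 0.333, d = 0.441.
Y–Z: 13/33 differ, p = 0.394, d = 0.559.
The smallest distance is between X and Y.

X and Y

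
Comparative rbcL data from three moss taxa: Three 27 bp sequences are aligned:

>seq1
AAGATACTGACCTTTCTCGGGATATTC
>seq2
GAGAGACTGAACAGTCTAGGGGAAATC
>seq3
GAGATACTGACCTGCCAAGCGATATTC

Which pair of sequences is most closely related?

seq1 and seq3

seq1–seq2: 9/27 differ, p = 0.333, d = 0.441.
seq1–seq3: 6/27 differ, p = 0.222, d = 0.264.
seq2–seq3: 9/27 differ, p = 0.333, d = 0.441.
The smallest distance is between seq1 and seq3.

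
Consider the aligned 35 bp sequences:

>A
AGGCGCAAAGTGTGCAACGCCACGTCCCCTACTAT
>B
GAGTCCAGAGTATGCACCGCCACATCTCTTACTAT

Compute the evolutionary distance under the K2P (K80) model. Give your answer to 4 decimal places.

Of 35 sites, 8 differences are transitions and 2 are transversions, so P = 8/35 ≈ 0.228571 and Q = 2/35 ≈ 0.057143.
Under the Kimura two-parameter model, d = −½ ln(1 − 2P − Q) − ¼ ln(1 − 2Q).
1 − 2P − Q = 0.485715, giving −½ ln(0.485715) = 0.361067.
1 − 2Q = 0.885714, giving −¼ ln(0.885714) = 0.030340.
d = 0.361067 + 0.030340 = 0.391407.

0.3914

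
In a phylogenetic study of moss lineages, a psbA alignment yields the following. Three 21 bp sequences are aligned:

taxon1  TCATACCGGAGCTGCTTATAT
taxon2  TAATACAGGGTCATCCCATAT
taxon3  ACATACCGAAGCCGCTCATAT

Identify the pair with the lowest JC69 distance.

taxon1–taxon2: 8/21 differ, p = 0.381, d = 0.532.
taxon1–taxon3: 4/21 differ, p = 0.190, d = 0.220.
taxon2–taxon3: 9/21 differ, p = 0.429, d = 0.635.
The smallest distance is between taxon1 and taxon3.

taxon1 and taxon3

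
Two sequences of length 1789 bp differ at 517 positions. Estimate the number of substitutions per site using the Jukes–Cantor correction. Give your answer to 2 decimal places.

p = 517/1789 ≈ 0.288988.
d = −(3/4) ln(1 − 4p/3) = −0.75 ln(1 − 0.385317) = −0.75 ln(0.614683)
  = −0.75 × (-0.486649) = 0.364987 substitutions/site.

0.36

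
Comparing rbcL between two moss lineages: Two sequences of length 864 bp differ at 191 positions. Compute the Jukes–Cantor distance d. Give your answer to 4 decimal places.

0.2619

p = 191/864 ≈ 0.221065.
d = −(3/4) ln(1 − 4p/3) = −0.75 ln(1 − 0.294753) = −0.75 ln(0.705247)
  = −0.75 × (-0.349207) = 0.261905 substitutions/site.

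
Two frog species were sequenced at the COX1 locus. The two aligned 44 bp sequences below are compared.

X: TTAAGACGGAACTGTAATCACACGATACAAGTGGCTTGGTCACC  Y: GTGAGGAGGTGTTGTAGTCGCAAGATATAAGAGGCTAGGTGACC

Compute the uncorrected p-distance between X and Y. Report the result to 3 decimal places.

The sequences differ at 14 of 44 positions.
p = 14/44 = 0.318181… ≈ 0.318 (to 3 d.p.).

0.318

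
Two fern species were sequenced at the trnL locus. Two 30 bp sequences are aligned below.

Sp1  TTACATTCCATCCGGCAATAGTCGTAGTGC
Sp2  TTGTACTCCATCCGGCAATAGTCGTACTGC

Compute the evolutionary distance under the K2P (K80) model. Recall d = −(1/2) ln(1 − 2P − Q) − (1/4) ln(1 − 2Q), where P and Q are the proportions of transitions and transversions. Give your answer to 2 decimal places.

0.15

Of 30 sites, 3 differences are transitions and 1 are transversions, so P = 3/30 = 0.1 and Q = 1/30 ≈ 0.033333.
Under the Kimura two-parameter model, d = −½ ln(1 − 2P − Q) − ¼ ln(1 − 2Q).
1 − 2P − Q = 0.766667, giving −½ ln(0.766667) = 0.132851.
1 − 2Q = 0.933334, giving −¼ ln(0.933334) = 0.017248.
d = 0.132851 + 0.017248 = 0.150099.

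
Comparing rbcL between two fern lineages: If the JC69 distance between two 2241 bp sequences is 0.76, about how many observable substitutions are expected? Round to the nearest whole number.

1071

Invert JC69: p = (3/4)(1 − e^(−4d/3)) = 0.75 × (1 − e^(-1.013333)) = 0.75 × (1 − 0.363007) = 0.477745.
Expected differing sites = pL ≈ 0.477745 × 2241 = 1070.626545 ≈ 1071.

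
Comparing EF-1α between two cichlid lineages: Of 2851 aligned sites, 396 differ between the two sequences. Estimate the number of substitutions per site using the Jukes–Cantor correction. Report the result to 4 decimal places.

p = 396/2851 ≈ 0.138899.
d = −(3/4) ln(1 − 4p/3) = −0.75 ln(1 − 0.185199) = −0.75 ln(0.814801)
  = −0.75 × (-0.204811) = 0.153608 substitutions/site.

0.1536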